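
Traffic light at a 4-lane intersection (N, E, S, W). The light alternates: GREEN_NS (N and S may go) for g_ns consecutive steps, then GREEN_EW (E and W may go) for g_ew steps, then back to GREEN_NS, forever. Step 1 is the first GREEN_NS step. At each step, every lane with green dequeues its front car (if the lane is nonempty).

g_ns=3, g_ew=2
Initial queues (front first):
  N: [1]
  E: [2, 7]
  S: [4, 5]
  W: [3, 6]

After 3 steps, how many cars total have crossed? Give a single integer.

Answer: 3

Derivation:
Step 1 [NS]: N:car1-GO,E:wait,S:car4-GO,W:wait | queues: N=0 E=2 S=1 W=2
Step 2 [NS]: N:empty,E:wait,S:car5-GO,W:wait | queues: N=0 E=2 S=0 W=2
Step 3 [NS]: N:empty,E:wait,S:empty,W:wait | queues: N=0 E=2 S=0 W=2
Cars crossed by step 3: 3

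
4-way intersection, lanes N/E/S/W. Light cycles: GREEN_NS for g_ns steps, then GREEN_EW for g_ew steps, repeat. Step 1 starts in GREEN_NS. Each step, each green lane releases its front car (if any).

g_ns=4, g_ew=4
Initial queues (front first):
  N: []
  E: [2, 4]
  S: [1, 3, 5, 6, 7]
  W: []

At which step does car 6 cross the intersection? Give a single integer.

Step 1 [NS]: N:empty,E:wait,S:car1-GO,W:wait | queues: N=0 E=2 S=4 W=0
Step 2 [NS]: N:empty,E:wait,S:car3-GO,W:wait | queues: N=0 E=2 S=3 W=0
Step 3 [NS]: N:empty,E:wait,S:car5-GO,W:wait | queues: N=0 E=2 S=2 W=0
Step 4 [NS]: N:empty,E:wait,S:car6-GO,W:wait | queues: N=0 E=2 S=1 W=0
Step 5 [EW]: N:wait,E:car2-GO,S:wait,W:empty | queues: N=0 E=1 S=1 W=0
Step 6 [EW]: N:wait,E:car4-GO,S:wait,W:empty | queues: N=0 E=0 S=1 W=0
Step 7 [EW]: N:wait,E:empty,S:wait,W:empty | queues: N=0 E=0 S=1 W=0
Step 8 [EW]: N:wait,E:empty,S:wait,W:empty | queues: N=0 E=0 S=1 W=0
Step 9 [NS]: N:empty,E:wait,S:car7-GO,W:wait | queues: N=0 E=0 S=0 W=0
Car 6 crosses at step 4

4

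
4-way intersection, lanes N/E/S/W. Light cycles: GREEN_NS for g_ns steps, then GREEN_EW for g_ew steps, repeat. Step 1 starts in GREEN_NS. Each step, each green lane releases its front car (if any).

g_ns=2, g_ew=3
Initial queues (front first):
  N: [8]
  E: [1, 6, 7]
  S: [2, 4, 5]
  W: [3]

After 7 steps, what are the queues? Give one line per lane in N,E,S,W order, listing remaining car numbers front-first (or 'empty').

Step 1 [NS]: N:car8-GO,E:wait,S:car2-GO,W:wait | queues: N=0 E=3 S=2 W=1
Step 2 [NS]: N:empty,E:wait,S:car4-GO,W:wait | queues: N=0 E=3 S=1 W=1
Step 3 [EW]: N:wait,E:car1-GO,S:wait,W:car3-GO | queues: N=0 E=2 S=1 W=0
Step 4 [EW]: N:wait,E:car6-GO,S:wait,W:empty | queues: N=0 E=1 S=1 W=0
Step 5 [EW]: N:wait,E:car7-GO,S:wait,W:empty | queues: N=0 E=0 S=1 W=0
Step 6 [NS]: N:empty,E:wait,S:car5-GO,W:wait | queues: N=0 E=0 S=0 W=0

N: empty
E: empty
S: empty
W: empty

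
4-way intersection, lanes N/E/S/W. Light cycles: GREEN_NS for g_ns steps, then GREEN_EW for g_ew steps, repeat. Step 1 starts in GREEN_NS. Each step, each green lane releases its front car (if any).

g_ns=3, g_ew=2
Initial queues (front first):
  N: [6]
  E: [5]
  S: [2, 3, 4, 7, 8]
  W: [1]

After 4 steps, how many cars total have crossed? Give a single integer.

Answer: 6

Derivation:
Step 1 [NS]: N:car6-GO,E:wait,S:car2-GO,W:wait | queues: N=0 E=1 S=4 W=1
Step 2 [NS]: N:empty,E:wait,S:car3-GO,W:wait | queues: N=0 E=1 S=3 W=1
Step 3 [NS]: N:empty,E:wait,S:car4-GO,W:wait | queues: N=0 E=1 S=2 W=1
Step 4 [EW]: N:wait,E:car5-GO,S:wait,W:car1-GO | queues: N=0 E=0 S=2 W=0
Cars crossed by step 4: 6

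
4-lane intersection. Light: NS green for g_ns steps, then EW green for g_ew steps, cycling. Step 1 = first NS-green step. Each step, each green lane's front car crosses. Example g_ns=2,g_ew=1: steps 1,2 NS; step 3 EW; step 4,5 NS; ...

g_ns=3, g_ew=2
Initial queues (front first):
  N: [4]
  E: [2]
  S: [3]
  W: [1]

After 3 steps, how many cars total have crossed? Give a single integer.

Step 1 [NS]: N:car4-GO,E:wait,S:car3-GO,W:wait | queues: N=0 E=1 S=0 W=1
Step 2 [NS]: N:empty,E:wait,S:empty,W:wait | queues: N=0 E=1 S=0 W=1
Step 3 [NS]: N:empty,E:wait,S:empty,W:wait | queues: N=0 E=1 S=0 W=1
Cars crossed by step 3: 2

Answer: 2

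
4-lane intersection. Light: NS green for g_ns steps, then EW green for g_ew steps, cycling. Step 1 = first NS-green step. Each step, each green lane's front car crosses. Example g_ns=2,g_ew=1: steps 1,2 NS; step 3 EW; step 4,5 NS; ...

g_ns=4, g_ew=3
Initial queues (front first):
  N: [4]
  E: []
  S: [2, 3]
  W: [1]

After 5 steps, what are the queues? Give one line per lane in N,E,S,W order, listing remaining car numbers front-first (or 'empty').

Step 1 [NS]: N:car4-GO,E:wait,S:car2-GO,W:wait | queues: N=0 E=0 S=1 W=1
Step 2 [NS]: N:empty,E:wait,S:car3-GO,W:wait | queues: N=0 E=0 S=0 W=1
Step 3 [NS]: N:empty,E:wait,S:empty,W:wait | queues: N=0 E=0 S=0 W=1
Step 4 [NS]: N:empty,E:wait,S:empty,W:wait | queues: N=0 E=0 S=0 W=1
Step 5 [EW]: N:wait,E:empty,S:wait,W:car1-GO | queues: N=0 E=0 S=0 W=0

N: empty
E: empty
S: empty
W: empty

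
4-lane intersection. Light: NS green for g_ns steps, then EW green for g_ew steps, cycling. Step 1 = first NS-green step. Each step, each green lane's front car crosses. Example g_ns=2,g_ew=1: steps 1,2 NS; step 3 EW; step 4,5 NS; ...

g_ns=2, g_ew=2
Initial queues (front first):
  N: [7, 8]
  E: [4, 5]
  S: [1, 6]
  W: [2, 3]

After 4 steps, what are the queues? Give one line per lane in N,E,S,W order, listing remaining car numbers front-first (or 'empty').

Step 1 [NS]: N:car7-GO,E:wait,S:car1-GO,W:wait | queues: N=1 E=2 S=1 W=2
Step 2 [NS]: N:car8-GO,E:wait,S:car6-GO,W:wait | queues: N=0 E=2 S=0 W=2
Step 3 [EW]: N:wait,E:car4-GO,S:wait,W:car2-GO | queues: N=0 E=1 S=0 W=1
Step 4 [EW]: N:wait,E:car5-GO,S:wait,W:car3-GO | queues: N=0 E=0 S=0 W=0

N: empty
E: empty
S: empty
W: empty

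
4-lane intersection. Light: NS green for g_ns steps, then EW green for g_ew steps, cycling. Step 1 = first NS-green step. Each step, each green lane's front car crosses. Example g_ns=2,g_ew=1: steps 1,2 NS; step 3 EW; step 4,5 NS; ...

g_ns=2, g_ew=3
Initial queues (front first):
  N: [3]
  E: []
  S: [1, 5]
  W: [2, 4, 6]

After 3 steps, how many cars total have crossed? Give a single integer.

Step 1 [NS]: N:car3-GO,E:wait,S:car1-GO,W:wait | queues: N=0 E=0 S=1 W=3
Step 2 [NS]: N:empty,E:wait,S:car5-GO,W:wait | queues: N=0 E=0 S=0 W=3
Step 3 [EW]: N:wait,E:empty,S:wait,W:car2-GO | queues: N=0 E=0 S=0 W=2
Cars crossed by step 3: 4

Answer: 4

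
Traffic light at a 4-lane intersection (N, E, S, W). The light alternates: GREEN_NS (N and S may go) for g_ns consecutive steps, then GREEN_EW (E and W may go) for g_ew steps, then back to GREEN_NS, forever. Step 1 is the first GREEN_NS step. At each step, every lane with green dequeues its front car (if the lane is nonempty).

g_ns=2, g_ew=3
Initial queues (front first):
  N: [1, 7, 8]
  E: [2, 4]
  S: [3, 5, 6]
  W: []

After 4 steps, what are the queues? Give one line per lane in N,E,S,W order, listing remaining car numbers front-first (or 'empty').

Step 1 [NS]: N:car1-GO,E:wait,S:car3-GO,W:wait | queues: N=2 E=2 S=2 W=0
Step 2 [NS]: N:car7-GO,E:wait,S:car5-GO,W:wait | queues: N=1 E=2 S=1 W=0
Step 3 [EW]: N:wait,E:car2-GO,S:wait,W:empty | queues: N=1 E=1 S=1 W=0
Step 4 [EW]: N:wait,E:car4-GO,S:wait,W:empty | queues: N=1 E=0 S=1 W=0

N: 8
E: empty
S: 6
W: empty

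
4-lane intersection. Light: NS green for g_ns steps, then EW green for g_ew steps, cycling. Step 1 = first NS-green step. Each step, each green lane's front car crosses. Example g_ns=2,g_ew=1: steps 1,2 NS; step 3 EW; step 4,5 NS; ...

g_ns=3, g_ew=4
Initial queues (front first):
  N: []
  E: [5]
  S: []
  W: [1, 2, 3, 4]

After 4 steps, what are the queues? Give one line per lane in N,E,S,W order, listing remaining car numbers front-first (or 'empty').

Step 1 [NS]: N:empty,E:wait,S:empty,W:wait | queues: N=0 E=1 S=0 W=4
Step 2 [NS]: N:empty,E:wait,S:empty,W:wait | queues: N=0 E=1 S=0 W=4
Step 3 [NS]: N:empty,E:wait,S:empty,W:wait | queues: N=0 E=1 S=0 W=4
Step 4 [EW]: N:wait,E:car5-GO,S:wait,W:car1-GO | queues: N=0 E=0 S=0 W=3

N: empty
E: empty
S: empty
W: 2 3 4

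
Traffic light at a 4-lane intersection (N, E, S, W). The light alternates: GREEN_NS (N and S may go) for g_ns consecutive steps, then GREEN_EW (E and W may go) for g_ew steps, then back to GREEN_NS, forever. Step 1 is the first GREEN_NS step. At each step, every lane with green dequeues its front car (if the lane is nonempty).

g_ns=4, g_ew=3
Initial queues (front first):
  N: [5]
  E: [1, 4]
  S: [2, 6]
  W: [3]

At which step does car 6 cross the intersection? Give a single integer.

Step 1 [NS]: N:car5-GO,E:wait,S:car2-GO,W:wait | queues: N=0 E=2 S=1 W=1
Step 2 [NS]: N:empty,E:wait,S:car6-GO,W:wait | queues: N=0 E=2 S=0 W=1
Step 3 [NS]: N:empty,E:wait,S:empty,W:wait | queues: N=0 E=2 S=0 W=1
Step 4 [NS]: N:empty,E:wait,S:empty,W:wait | queues: N=0 E=2 S=0 W=1
Step 5 [EW]: N:wait,E:car1-GO,S:wait,W:car3-GO | queues: N=0 E=1 S=0 W=0
Step 6 [EW]: N:wait,E:car4-GO,S:wait,W:empty | queues: N=0 E=0 S=0 W=0
Car 6 crosses at step 2

2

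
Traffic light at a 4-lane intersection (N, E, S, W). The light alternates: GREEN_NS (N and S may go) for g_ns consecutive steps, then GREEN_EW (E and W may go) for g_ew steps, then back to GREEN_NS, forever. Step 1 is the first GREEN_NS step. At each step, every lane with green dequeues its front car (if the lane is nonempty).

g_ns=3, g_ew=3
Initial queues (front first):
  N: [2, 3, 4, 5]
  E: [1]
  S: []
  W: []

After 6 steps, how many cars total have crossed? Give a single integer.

Answer: 4

Derivation:
Step 1 [NS]: N:car2-GO,E:wait,S:empty,W:wait | queues: N=3 E=1 S=0 W=0
Step 2 [NS]: N:car3-GO,E:wait,S:empty,W:wait | queues: N=2 E=1 S=0 W=0
Step 3 [NS]: N:car4-GO,E:wait,S:empty,W:wait | queues: N=1 E=1 S=0 W=0
Step 4 [EW]: N:wait,E:car1-GO,S:wait,W:empty | queues: N=1 E=0 S=0 W=0
Step 5 [EW]: N:wait,E:empty,S:wait,W:empty | queues: N=1 E=0 S=0 W=0
Step 6 [EW]: N:wait,E:empty,S:wait,W:empty | queues: N=1 E=0 S=0 W=0
Cars crossed by step 6: 4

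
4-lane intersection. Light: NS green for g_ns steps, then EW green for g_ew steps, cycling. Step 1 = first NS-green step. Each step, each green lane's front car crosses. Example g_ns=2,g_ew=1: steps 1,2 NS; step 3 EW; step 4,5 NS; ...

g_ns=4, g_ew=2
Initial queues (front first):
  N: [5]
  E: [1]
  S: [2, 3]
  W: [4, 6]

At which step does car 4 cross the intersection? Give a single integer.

Step 1 [NS]: N:car5-GO,E:wait,S:car2-GO,W:wait | queues: N=0 E=1 S=1 W=2
Step 2 [NS]: N:empty,E:wait,S:car3-GO,W:wait | queues: N=0 E=1 S=0 W=2
Step 3 [NS]: N:empty,E:wait,S:empty,W:wait | queues: N=0 E=1 S=0 W=2
Step 4 [NS]: N:empty,E:wait,S:empty,W:wait | queues: N=0 E=1 S=0 W=2
Step 5 [EW]: N:wait,E:car1-GO,S:wait,W:car4-GO | queues: N=0 E=0 S=0 W=1
Step 6 [EW]: N:wait,E:empty,S:wait,W:car6-GO | queues: N=0 E=0 S=0 W=0
Car 4 crosses at step 5

5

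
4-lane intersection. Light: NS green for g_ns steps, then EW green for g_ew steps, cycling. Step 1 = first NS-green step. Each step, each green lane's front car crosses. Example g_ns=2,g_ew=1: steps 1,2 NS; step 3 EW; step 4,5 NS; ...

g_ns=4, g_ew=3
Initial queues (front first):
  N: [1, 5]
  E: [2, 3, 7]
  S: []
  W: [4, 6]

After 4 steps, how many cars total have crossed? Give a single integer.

Answer: 2

Derivation:
Step 1 [NS]: N:car1-GO,E:wait,S:empty,W:wait | queues: N=1 E=3 S=0 W=2
Step 2 [NS]: N:car5-GO,E:wait,S:empty,W:wait | queues: N=0 E=3 S=0 W=2
Step 3 [NS]: N:empty,E:wait,S:empty,W:wait | queues: N=0 E=3 S=0 W=2
Step 4 [NS]: N:empty,E:wait,S:empty,W:wait | queues: N=0 E=3 S=0 W=2
Cars crossed by step 4: 2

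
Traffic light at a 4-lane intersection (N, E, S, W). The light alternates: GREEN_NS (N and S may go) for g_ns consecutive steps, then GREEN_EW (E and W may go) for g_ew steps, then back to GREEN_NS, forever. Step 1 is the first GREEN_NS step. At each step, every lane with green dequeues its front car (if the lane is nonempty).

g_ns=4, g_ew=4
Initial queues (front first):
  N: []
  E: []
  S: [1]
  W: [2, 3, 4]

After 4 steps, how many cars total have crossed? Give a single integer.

Step 1 [NS]: N:empty,E:wait,S:car1-GO,W:wait | queues: N=0 E=0 S=0 W=3
Step 2 [NS]: N:empty,E:wait,S:empty,W:wait | queues: N=0 E=0 S=0 W=3
Step 3 [NS]: N:empty,E:wait,S:empty,W:wait | queues: N=0 E=0 S=0 W=3
Step 4 [NS]: N:empty,E:wait,S:empty,W:wait | queues: N=0 E=0 S=0 W=3
Cars crossed by step 4: 1

Answer: 1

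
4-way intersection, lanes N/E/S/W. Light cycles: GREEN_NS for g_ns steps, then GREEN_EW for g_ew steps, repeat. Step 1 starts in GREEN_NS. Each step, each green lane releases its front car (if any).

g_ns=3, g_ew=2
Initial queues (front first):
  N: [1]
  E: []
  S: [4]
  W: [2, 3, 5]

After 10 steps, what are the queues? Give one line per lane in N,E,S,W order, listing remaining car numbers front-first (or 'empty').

Step 1 [NS]: N:car1-GO,E:wait,S:car4-GO,W:wait | queues: N=0 E=0 S=0 W=3
Step 2 [NS]: N:empty,E:wait,S:empty,W:wait | queues: N=0 E=0 S=0 W=3
Step 3 [NS]: N:empty,E:wait,S:empty,W:wait | queues: N=0 E=0 S=0 W=3
Step 4 [EW]: N:wait,E:empty,S:wait,W:car2-GO | queues: N=0 E=0 S=0 W=2
Step 5 [EW]: N:wait,E:empty,S:wait,W:car3-GO | queues: N=0 E=0 S=0 W=1
Step 6 [NS]: N:empty,E:wait,S:empty,W:wait | queues: N=0 E=0 S=0 W=1
Step 7 [NS]: N:empty,E:wait,S:empty,W:wait | queues: N=0 E=0 S=0 W=1
Step 8 [NS]: N:empty,E:wait,S:empty,W:wait | queues: N=0 E=0 S=0 W=1
Step 9 [EW]: N:wait,E:empty,S:wait,W:car5-GO | queues: N=0 E=0 S=0 W=0

N: empty
E: empty
S: empty
W: empty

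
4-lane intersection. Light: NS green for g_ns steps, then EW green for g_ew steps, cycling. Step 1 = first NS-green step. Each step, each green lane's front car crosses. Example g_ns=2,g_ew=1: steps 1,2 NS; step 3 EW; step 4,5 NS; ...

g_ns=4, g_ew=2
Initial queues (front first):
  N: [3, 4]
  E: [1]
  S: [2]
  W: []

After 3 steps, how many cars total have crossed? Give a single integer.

Answer: 3

Derivation:
Step 1 [NS]: N:car3-GO,E:wait,S:car2-GO,W:wait | queues: N=1 E=1 S=0 W=0
Step 2 [NS]: N:car4-GO,E:wait,S:empty,W:wait | queues: N=0 E=1 S=0 W=0
Step 3 [NS]: N:empty,E:wait,S:empty,W:wait | queues: N=0 E=1 S=0 W=0
Cars crossed by step 3: 3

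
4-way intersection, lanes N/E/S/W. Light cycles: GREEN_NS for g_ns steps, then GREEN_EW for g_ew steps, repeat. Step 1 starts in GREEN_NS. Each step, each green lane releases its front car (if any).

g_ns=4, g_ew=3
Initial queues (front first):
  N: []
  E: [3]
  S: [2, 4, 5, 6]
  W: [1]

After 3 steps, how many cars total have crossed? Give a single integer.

Step 1 [NS]: N:empty,E:wait,S:car2-GO,W:wait | queues: N=0 E=1 S=3 W=1
Step 2 [NS]: N:empty,E:wait,S:car4-GO,W:wait | queues: N=0 E=1 S=2 W=1
Step 3 [NS]: N:empty,E:wait,S:car5-GO,W:wait | queues: N=0 E=1 S=1 W=1
Cars crossed by step 3: 3

Answer: 3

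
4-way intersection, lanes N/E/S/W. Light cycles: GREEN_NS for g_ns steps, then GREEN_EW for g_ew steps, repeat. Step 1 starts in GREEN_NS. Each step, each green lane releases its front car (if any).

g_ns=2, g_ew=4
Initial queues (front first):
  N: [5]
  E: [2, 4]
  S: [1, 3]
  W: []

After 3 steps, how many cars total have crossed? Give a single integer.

Step 1 [NS]: N:car5-GO,E:wait,S:car1-GO,W:wait | queues: N=0 E=2 S=1 W=0
Step 2 [NS]: N:empty,E:wait,S:car3-GO,W:wait | queues: N=0 E=2 S=0 W=0
Step 3 [EW]: N:wait,E:car2-GO,S:wait,W:empty | queues: N=0 E=1 S=0 W=0
Cars crossed by step 3: 4

Answer: 4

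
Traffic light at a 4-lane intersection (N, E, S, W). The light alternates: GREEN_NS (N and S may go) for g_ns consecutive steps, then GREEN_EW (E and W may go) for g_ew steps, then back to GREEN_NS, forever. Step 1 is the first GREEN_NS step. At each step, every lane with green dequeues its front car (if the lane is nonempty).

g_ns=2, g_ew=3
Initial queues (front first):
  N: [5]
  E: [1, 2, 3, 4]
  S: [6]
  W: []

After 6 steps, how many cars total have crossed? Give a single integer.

Answer: 5

Derivation:
Step 1 [NS]: N:car5-GO,E:wait,S:car6-GO,W:wait | queues: N=0 E=4 S=0 W=0
Step 2 [NS]: N:empty,E:wait,S:empty,W:wait | queues: N=0 E=4 S=0 W=0
Step 3 [EW]: N:wait,E:car1-GO,S:wait,W:empty | queues: N=0 E=3 S=0 W=0
Step 4 [EW]: N:wait,E:car2-GO,S:wait,W:empty | queues: N=0 E=2 S=0 W=0
Step 5 [EW]: N:wait,E:car3-GO,S:wait,W:empty | queues: N=0 E=1 S=0 W=0
Step 6 [NS]: N:empty,E:wait,S:empty,W:wait | queues: N=0 E=1 S=0 W=0
Cars crossed by step 6: 5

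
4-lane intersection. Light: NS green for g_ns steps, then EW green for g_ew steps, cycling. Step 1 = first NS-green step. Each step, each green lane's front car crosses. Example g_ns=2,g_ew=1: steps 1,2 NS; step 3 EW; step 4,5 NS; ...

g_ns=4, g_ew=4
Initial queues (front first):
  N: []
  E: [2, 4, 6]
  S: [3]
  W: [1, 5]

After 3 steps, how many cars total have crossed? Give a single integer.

Answer: 1

Derivation:
Step 1 [NS]: N:empty,E:wait,S:car3-GO,W:wait | queues: N=0 E=3 S=0 W=2
Step 2 [NS]: N:empty,E:wait,S:empty,W:wait | queues: N=0 E=3 S=0 W=2
Step 3 [NS]: N:empty,E:wait,S:empty,W:wait | queues: N=0 E=3 S=0 W=2
Cars crossed by step 3: 1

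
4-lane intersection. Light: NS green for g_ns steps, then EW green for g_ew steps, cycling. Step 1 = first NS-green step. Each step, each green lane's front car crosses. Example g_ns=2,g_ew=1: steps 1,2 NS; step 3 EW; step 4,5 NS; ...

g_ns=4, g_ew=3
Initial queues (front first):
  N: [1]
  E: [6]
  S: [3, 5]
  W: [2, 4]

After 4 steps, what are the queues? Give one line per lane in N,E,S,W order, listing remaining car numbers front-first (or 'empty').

Step 1 [NS]: N:car1-GO,E:wait,S:car3-GO,W:wait | queues: N=0 E=1 S=1 W=2
Step 2 [NS]: N:empty,E:wait,S:car5-GO,W:wait | queues: N=0 E=1 S=0 W=2
Step 3 [NS]: N:empty,E:wait,S:empty,W:wait | queues: N=0 E=1 S=0 W=2
Step 4 [NS]: N:empty,E:wait,S:empty,W:wait | queues: N=0 E=1 S=0 W=2

N: empty
E: 6
S: empty
W: 2 4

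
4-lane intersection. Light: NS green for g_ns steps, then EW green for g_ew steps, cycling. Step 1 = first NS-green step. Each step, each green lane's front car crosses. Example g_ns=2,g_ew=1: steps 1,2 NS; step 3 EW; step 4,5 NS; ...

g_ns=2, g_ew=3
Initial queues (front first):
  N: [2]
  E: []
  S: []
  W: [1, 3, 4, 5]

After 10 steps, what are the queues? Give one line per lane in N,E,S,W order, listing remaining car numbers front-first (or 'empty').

Step 1 [NS]: N:car2-GO,E:wait,S:empty,W:wait | queues: N=0 E=0 S=0 W=4
Step 2 [NS]: N:empty,E:wait,S:empty,W:wait | queues: N=0 E=0 S=0 W=4
Step 3 [EW]: N:wait,E:empty,S:wait,W:car1-GO | queues: N=0 E=0 S=0 W=3
Step 4 [EW]: N:wait,E:empty,S:wait,W:car3-GO | queues: N=0 E=0 S=0 W=2
Step 5 [EW]: N:wait,E:empty,S:wait,W:car4-GO | queues: N=0 E=0 S=0 W=1
Step 6 [NS]: N:empty,E:wait,S:empty,W:wait | queues: N=0 E=0 S=0 W=1
Step 7 [NS]: N:empty,E:wait,S:empty,W:wait | queues: N=0 E=0 S=0 W=1
Step 8 [EW]: N:wait,E:empty,S:wait,W:car5-GO | queues: N=0 E=0 S=0 W=0

N: empty
E: empty
S: empty
W: empty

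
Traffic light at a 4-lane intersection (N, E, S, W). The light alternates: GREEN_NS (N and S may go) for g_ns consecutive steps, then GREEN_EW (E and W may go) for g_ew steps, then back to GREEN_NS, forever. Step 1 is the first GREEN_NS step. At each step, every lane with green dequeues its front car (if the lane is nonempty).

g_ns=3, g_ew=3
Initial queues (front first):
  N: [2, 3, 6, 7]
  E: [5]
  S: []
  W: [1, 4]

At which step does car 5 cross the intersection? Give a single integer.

Step 1 [NS]: N:car2-GO,E:wait,S:empty,W:wait | queues: N=3 E=1 S=0 W=2
Step 2 [NS]: N:car3-GO,E:wait,S:empty,W:wait | queues: N=2 E=1 S=0 W=2
Step 3 [NS]: N:car6-GO,E:wait,S:empty,W:wait | queues: N=1 E=1 S=0 W=2
Step 4 [EW]: N:wait,E:car5-GO,S:wait,W:car1-GO | queues: N=1 E=0 S=0 W=1
Step 5 [EW]: N:wait,E:empty,S:wait,W:car4-GO | queues: N=1 E=0 S=0 W=0
Step 6 [EW]: N:wait,E:empty,S:wait,W:empty | queues: N=1 E=0 S=0 W=0
Step 7 [NS]: N:car7-GO,E:wait,S:empty,W:wait | queues: N=0 E=0 S=0 W=0
Car 5 crosses at step 4

4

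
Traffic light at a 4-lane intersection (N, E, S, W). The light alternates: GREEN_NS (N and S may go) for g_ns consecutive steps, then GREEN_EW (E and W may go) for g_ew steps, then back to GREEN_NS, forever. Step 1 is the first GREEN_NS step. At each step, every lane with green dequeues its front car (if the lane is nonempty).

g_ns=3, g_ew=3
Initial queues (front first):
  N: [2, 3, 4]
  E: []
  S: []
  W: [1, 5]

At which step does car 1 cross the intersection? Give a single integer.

Step 1 [NS]: N:car2-GO,E:wait,S:empty,W:wait | queues: N=2 E=0 S=0 W=2
Step 2 [NS]: N:car3-GO,E:wait,S:empty,W:wait | queues: N=1 E=0 S=0 W=2
Step 3 [NS]: N:car4-GO,E:wait,S:empty,W:wait | queues: N=0 E=0 S=0 W=2
Step 4 [EW]: N:wait,E:empty,S:wait,W:car1-GO | queues: N=0 E=0 S=0 W=1
Step 5 [EW]: N:wait,E:empty,S:wait,W:car5-GO | queues: N=0 E=0 S=0 W=0
Car 1 crosses at step 4

4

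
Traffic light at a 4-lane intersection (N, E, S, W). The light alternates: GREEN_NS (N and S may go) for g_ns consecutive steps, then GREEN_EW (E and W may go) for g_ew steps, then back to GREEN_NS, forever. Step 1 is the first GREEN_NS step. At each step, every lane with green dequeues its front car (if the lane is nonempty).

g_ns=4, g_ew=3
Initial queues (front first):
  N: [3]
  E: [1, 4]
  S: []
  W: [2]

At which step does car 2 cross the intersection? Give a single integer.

Step 1 [NS]: N:car3-GO,E:wait,S:empty,W:wait | queues: N=0 E=2 S=0 W=1
Step 2 [NS]: N:empty,E:wait,S:empty,W:wait | queues: N=0 E=2 S=0 W=1
Step 3 [NS]: N:empty,E:wait,S:empty,W:wait | queues: N=0 E=2 S=0 W=1
Step 4 [NS]: N:empty,E:wait,S:empty,W:wait | queues: N=0 E=2 S=0 W=1
Step 5 [EW]: N:wait,E:car1-GO,S:wait,W:car2-GO | queues: N=0 E=1 S=0 W=0
Step 6 [EW]: N:wait,E:car4-GO,S:wait,W:empty | queues: N=0 E=0 S=0 W=0
Car 2 crosses at step 5

5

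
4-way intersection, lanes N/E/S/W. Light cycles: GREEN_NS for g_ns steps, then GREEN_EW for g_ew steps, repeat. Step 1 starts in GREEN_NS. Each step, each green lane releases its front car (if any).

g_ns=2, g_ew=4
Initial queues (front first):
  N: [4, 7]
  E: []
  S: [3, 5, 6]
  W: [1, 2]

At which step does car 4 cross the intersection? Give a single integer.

Step 1 [NS]: N:car4-GO,E:wait,S:car3-GO,W:wait | queues: N=1 E=0 S=2 W=2
Step 2 [NS]: N:car7-GO,E:wait,S:car5-GO,W:wait | queues: N=0 E=0 S=1 W=2
Step 3 [EW]: N:wait,E:empty,S:wait,W:car1-GO | queues: N=0 E=0 S=1 W=1
Step 4 [EW]: N:wait,E:empty,S:wait,W:car2-GO | queues: N=0 E=0 S=1 W=0
Step 5 [EW]: N:wait,E:empty,S:wait,W:empty | queues: N=0 E=0 S=1 W=0
Step 6 [EW]: N:wait,E:empty,S:wait,W:empty | queues: N=0 E=0 S=1 W=0
Step 7 [NS]: N:empty,E:wait,S:car6-GO,W:wait | queues: N=0 E=0 S=0 W=0
Car 4 crosses at step 1

1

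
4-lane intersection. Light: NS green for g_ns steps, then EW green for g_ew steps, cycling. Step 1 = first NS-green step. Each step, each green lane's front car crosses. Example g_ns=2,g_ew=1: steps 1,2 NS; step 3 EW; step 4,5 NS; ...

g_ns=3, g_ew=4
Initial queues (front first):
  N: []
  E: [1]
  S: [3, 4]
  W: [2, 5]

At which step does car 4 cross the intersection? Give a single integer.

Step 1 [NS]: N:empty,E:wait,S:car3-GO,W:wait | queues: N=0 E=1 S=1 W=2
Step 2 [NS]: N:empty,E:wait,S:car4-GO,W:wait | queues: N=0 E=1 S=0 W=2
Step 3 [NS]: N:empty,E:wait,S:empty,W:wait | queues: N=0 E=1 S=0 W=2
Step 4 [EW]: N:wait,E:car1-GO,S:wait,W:car2-GO | queues: N=0 E=0 S=0 W=1
Step 5 [EW]: N:wait,E:empty,S:wait,W:car5-GO | queues: N=0 E=0 S=0 W=0
Car 4 crosses at step 2

2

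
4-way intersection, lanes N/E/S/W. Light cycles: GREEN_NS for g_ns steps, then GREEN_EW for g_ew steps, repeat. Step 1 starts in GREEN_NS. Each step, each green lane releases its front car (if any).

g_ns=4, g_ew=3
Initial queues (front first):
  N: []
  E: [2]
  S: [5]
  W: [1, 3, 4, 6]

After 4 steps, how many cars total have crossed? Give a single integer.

Answer: 1

Derivation:
Step 1 [NS]: N:empty,E:wait,S:car5-GO,W:wait | queues: N=0 E=1 S=0 W=4
Step 2 [NS]: N:empty,E:wait,S:empty,W:wait | queues: N=0 E=1 S=0 W=4
Step 3 [NS]: N:empty,E:wait,S:empty,W:wait | queues: N=0 E=1 S=0 W=4
Step 4 [NS]: N:empty,E:wait,S:empty,W:wait | queues: N=0 E=1 S=0 W=4
Cars crossed by step 4: 1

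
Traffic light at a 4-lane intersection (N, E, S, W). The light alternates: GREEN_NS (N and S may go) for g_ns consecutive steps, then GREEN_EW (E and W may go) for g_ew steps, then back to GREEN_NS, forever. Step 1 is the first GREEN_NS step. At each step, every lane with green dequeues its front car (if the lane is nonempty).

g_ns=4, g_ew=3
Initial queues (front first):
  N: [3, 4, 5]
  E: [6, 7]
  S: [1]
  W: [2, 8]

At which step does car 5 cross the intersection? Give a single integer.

Step 1 [NS]: N:car3-GO,E:wait,S:car1-GO,W:wait | queues: N=2 E=2 S=0 W=2
Step 2 [NS]: N:car4-GO,E:wait,S:empty,W:wait | queues: N=1 E=2 S=0 W=2
Step 3 [NS]: N:car5-GO,E:wait,S:empty,W:wait | queues: N=0 E=2 S=0 W=2
Step 4 [NS]: N:empty,E:wait,S:empty,W:wait | queues: N=0 E=2 S=0 W=2
Step 5 [EW]: N:wait,E:car6-GO,S:wait,W:car2-GO | queues: N=0 E=1 S=0 W=1
Step 6 [EW]: N:wait,E:car7-GO,S:wait,W:car8-GO | queues: N=0 E=0 S=0 W=0
Car 5 crosses at step 3

3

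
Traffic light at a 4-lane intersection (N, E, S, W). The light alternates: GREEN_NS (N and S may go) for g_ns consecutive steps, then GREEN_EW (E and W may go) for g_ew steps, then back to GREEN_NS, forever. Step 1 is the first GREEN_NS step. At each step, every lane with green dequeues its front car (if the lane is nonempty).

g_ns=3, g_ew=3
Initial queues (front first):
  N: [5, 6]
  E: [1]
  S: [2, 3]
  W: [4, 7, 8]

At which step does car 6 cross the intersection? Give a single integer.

Step 1 [NS]: N:car5-GO,E:wait,S:car2-GO,W:wait | queues: N=1 E=1 S=1 W=3
Step 2 [NS]: N:car6-GO,E:wait,S:car3-GO,W:wait | queues: N=0 E=1 S=0 W=3
Step 3 [NS]: N:empty,E:wait,S:empty,W:wait | queues: N=0 E=1 S=0 W=3
Step 4 [EW]: N:wait,E:car1-GO,S:wait,W:car4-GO | queues: N=0 E=0 S=0 W=2
Step 5 [EW]: N:wait,E:empty,S:wait,W:car7-GO | queues: N=0 E=0 S=0 W=1
Step 6 [EW]: N:wait,E:empty,S:wait,W:car8-GO | queues: N=0 E=0 S=0 W=0
Car 6 crosses at step 2

2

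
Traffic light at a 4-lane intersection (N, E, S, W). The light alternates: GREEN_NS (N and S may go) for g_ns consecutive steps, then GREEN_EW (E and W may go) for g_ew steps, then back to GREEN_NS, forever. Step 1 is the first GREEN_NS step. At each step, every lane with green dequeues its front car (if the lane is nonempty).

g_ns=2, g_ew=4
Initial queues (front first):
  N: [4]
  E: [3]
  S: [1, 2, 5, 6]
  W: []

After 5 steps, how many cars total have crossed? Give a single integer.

Answer: 4

Derivation:
Step 1 [NS]: N:car4-GO,E:wait,S:car1-GO,W:wait | queues: N=0 E=1 S=3 W=0
Step 2 [NS]: N:empty,E:wait,S:car2-GO,W:wait | queues: N=0 E=1 S=2 W=0
Step 3 [EW]: N:wait,E:car3-GO,S:wait,W:empty | queues: N=0 E=0 S=2 W=0
Step 4 [EW]: N:wait,E:empty,S:wait,W:empty | queues: N=0 E=0 S=2 W=0
Step 5 [EW]: N:wait,E:empty,S:wait,W:empty | queues: N=0 E=0 S=2 W=0
Cars crossed by step 5: 4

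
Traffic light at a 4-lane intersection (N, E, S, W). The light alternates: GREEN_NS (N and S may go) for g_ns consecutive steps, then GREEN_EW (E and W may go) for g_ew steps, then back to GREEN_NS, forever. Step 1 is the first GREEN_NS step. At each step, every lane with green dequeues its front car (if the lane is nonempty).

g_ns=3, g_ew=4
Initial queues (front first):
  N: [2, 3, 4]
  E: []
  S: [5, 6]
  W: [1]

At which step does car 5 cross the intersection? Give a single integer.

Step 1 [NS]: N:car2-GO,E:wait,S:car5-GO,W:wait | queues: N=2 E=0 S=1 W=1
Step 2 [NS]: N:car3-GO,E:wait,S:car6-GO,W:wait | queues: N=1 E=0 S=0 W=1
Step 3 [NS]: N:car4-GO,E:wait,S:empty,W:wait | queues: N=0 E=0 S=0 W=1
Step 4 [EW]: N:wait,E:empty,S:wait,W:car1-GO | queues: N=0 E=0 S=0 W=0
Car 5 crosses at step 1

1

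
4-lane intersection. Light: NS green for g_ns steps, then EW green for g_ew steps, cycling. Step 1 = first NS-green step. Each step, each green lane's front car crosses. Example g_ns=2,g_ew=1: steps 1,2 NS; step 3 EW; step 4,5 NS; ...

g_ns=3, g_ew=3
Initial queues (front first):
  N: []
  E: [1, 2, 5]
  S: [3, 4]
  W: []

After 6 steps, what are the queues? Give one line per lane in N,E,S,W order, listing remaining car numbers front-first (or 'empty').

Step 1 [NS]: N:empty,E:wait,S:car3-GO,W:wait | queues: N=0 E=3 S=1 W=0
Step 2 [NS]: N:empty,E:wait,S:car4-GO,W:wait | queues: N=0 E=3 S=0 W=0
Step 3 [NS]: N:empty,E:wait,S:empty,W:wait | queues: N=0 E=3 S=0 W=0
Step 4 [EW]: N:wait,E:car1-GO,S:wait,W:empty | queues: N=0 E=2 S=0 W=0
Step 5 [EW]: N:wait,E:car2-GO,S:wait,W:empty | queues: N=0 E=1 S=0 W=0
Step 6 [EW]: N:wait,E:car5-GO,S:wait,W:empty | queues: N=0 E=0 S=0 W=0

N: empty
E: empty
S: empty
W: empty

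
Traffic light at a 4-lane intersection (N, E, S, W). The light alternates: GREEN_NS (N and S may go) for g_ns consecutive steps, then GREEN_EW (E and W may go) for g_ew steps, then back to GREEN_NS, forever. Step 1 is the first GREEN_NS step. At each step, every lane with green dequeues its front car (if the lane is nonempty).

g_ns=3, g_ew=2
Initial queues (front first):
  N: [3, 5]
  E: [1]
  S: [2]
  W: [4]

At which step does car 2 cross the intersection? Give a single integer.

Step 1 [NS]: N:car3-GO,E:wait,S:car2-GO,W:wait | queues: N=1 E=1 S=0 W=1
Step 2 [NS]: N:car5-GO,E:wait,S:empty,W:wait | queues: N=0 E=1 S=0 W=1
Step 3 [NS]: N:empty,E:wait,S:empty,W:wait | queues: N=0 E=1 S=0 W=1
Step 4 [EW]: N:wait,E:car1-GO,S:wait,W:car4-GO | queues: N=0 E=0 S=0 W=0
Car 2 crosses at step 1

1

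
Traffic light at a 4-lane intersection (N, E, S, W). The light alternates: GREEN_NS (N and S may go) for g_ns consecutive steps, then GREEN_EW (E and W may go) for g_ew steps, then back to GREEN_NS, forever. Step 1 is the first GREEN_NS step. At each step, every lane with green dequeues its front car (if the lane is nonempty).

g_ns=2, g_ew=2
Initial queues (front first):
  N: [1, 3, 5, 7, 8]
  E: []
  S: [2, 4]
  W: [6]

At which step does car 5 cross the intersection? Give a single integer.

Step 1 [NS]: N:car1-GO,E:wait,S:car2-GO,W:wait | queues: N=4 E=0 S=1 W=1
Step 2 [NS]: N:car3-GO,E:wait,S:car4-GO,W:wait | queues: N=3 E=0 S=0 W=1
Step 3 [EW]: N:wait,E:empty,S:wait,W:car6-GO | queues: N=3 E=0 S=0 W=0
Step 4 [EW]: N:wait,E:empty,S:wait,W:empty | queues: N=3 E=0 S=0 W=0
Step 5 [NS]: N:car5-GO,E:wait,S:empty,W:wait | queues: N=2 E=0 S=0 W=0
Step 6 [NS]: N:car7-GO,E:wait,S:empty,W:wait | queues: N=1 E=0 S=0 W=0
Step 7 [EW]: N:wait,E:empty,S:wait,W:empty | queues: N=1 E=0 S=0 W=0
Step 8 [EW]: N:wait,E:empty,S:wait,W:empty | queues: N=1 E=0 S=0 W=0
Step 9 [NS]: N:car8-GO,E:wait,S:empty,W:wait | queues: N=0 E=0 S=0 W=0
Car 5 crosses at step 5

5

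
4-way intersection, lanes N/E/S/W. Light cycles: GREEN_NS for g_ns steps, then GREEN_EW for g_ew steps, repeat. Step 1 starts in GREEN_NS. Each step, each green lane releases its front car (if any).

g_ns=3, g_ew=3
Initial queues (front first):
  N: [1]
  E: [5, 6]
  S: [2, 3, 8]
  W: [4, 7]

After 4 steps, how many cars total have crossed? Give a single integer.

Answer: 6

Derivation:
Step 1 [NS]: N:car1-GO,E:wait,S:car2-GO,W:wait | queues: N=0 E=2 S=2 W=2
Step 2 [NS]: N:empty,E:wait,S:car3-GO,W:wait | queues: N=0 E=2 S=1 W=2
Step 3 [NS]: N:empty,E:wait,S:car8-GO,W:wait | queues: N=0 E=2 S=0 W=2
Step 4 [EW]: N:wait,E:car5-GO,S:wait,W:car4-GO | queues: N=0 E=1 S=0 W=1
Cars crossed by step 4: 6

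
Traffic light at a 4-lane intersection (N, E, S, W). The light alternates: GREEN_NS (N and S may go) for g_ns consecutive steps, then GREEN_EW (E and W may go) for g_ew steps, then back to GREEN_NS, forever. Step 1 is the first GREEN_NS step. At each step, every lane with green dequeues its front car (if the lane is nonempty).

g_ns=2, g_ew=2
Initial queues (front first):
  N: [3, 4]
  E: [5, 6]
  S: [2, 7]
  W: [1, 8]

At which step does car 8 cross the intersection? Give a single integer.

Step 1 [NS]: N:car3-GO,E:wait,S:car2-GO,W:wait | queues: N=1 E=2 S=1 W=2
Step 2 [NS]: N:car4-GO,E:wait,S:car7-GO,W:wait | queues: N=0 E=2 S=0 W=2
Step 3 [EW]: N:wait,E:car5-GO,S:wait,W:car1-GO | queues: N=0 E=1 S=0 W=1
Step 4 [EW]: N:wait,E:car6-GO,S:wait,W:car8-GO | queues: N=0 E=0 S=0 W=0
Car 8 crosses at step 4

4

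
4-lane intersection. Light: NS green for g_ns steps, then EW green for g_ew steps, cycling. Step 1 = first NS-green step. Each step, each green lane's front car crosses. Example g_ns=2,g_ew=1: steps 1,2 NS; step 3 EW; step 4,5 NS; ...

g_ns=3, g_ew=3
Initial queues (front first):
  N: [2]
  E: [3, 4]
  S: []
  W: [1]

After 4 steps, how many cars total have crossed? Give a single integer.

Step 1 [NS]: N:car2-GO,E:wait,S:empty,W:wait | queues: N=0 E=2 S=0 W=1
Step 2 [NS]: N:empty,E:wait,S:empty,W:wait | queues: N=0 E=2 S=0 W=1
Step 3 [NS]: N:empty,E:wait,S:empty,W:wait | queues: N=0 E=2 S=0 W=1
Step 4 [EW]: N:wait,E:car3-GO,S:wait,W:car1-GO | queues: N=0 E=1 S=0 W=0
Cars crossed by step 4: 3

Answer: 3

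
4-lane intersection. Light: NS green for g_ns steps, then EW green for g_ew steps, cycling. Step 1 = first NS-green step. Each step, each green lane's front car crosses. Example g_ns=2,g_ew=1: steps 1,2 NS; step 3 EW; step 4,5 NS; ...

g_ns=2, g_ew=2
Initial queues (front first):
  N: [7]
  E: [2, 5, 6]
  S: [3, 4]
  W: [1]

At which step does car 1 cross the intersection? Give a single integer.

Step 1 [NS]: N:car7-GO,E:wait,S:car3-GO,W:wait | queues: N=0 E=3 S=1 W=1
Step 2 [NS]: N:empty,E:wait,S:car4-GO,W:wait | queues: N=0 E=3 S=0 W=1
Step 3 [EW]: N:wait,E:car2-GO,S:wait,W:car1-GO | queues: N=0 E=2 S=0 W=0
Step 4 [EW]: N:wait,E:car5-GO,S:wait,W:empty | queues: N=0 E=1 S=0 W=0
Step 5 [NS]: N:empty,E:wait,S:empty,W:wait | queues: N=0 E=1 S=0 W=0
Step 6 [NS]: N:empty,E:wait,S:empty,W:wait | queues: N=0 E=1 S=0 W=0
Step 7 [EW]: N:wait,E:car6-GO,S:wait,W:empty | queues: N=0 E=0 S=0 W=0
Car 1 crosses at step 3

3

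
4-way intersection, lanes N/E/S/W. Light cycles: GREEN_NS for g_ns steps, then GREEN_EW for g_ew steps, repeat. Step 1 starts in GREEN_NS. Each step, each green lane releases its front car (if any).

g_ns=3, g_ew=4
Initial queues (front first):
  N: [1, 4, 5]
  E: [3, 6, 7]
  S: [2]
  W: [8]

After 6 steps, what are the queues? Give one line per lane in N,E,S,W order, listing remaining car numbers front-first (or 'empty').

Step 1 [NS]: N:car1-GO,E:wait,S:car2-GO,W:wait | queues: N=2 E=3 S=0 W=1
Step 2 [NS]: N:car4-GO,E:wait,S:empty,W:wait | queues: N=1 E=3 S=0 W=1
Step 3 [NS]: N:car5-GO,E:wait,S:empty,W:wait | queues: N=0 E=3 S=0 W=1
Step 4 [EW]: N:wait,E:car3-GO,S:wait,W:car8-GO | queues: N=0 E=2 S=0 W=0
Step 5 [EW]: N:wait,E:car6-GO,S:wait,W:empty | queues: N=0 E=1 S=0 W=0
Step 6 [EW]: N:wait,E:car7-GO,S:wait,W:empty | queues: N=0 E=0 S=0 W=0

N: empty
E: empty
S: empty
W: empty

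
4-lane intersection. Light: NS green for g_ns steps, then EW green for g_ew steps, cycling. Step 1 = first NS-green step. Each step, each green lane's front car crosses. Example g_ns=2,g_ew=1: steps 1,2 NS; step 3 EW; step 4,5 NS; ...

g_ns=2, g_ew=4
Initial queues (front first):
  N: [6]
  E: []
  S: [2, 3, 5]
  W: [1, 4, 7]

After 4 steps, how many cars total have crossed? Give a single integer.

Answer: 5

Derivation:
Step 1 [NS]: N:car6-GO,E:wait,S:car2-GO,W:wait | queues: N=0 E=0 S=2 W=3
Step 2 [NS]: N:empty,E:wait,S:car3-GO,W:wait | queues: N=0 E=0 S=1 W=3
Step 3 [EW]: N:wait,E:empty,S:wait,W:car1-GO | queues: N=0 E=0 S=1 W=2
Step 4 [EW]: N:wait,E:empty,S:wait,W:car4-GO | queues: N=0 E=0 S=1 W=1
Cars crossed by step 4: 5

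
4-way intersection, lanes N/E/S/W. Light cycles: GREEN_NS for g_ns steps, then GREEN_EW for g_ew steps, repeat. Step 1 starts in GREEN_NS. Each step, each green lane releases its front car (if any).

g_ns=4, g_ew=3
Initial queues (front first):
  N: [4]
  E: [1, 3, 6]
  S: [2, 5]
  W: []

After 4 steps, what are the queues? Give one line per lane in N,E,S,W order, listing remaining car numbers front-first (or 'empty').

Step 1 [NS]: N:car4-GO,E:wait,S:car2-GO,W:wait | queues: N=0 E=3 S=1 W=0
Step 2 [NS]: N:empty,E:wait,S:car5-GO,W:wait | queues: N=0 E=3 S=0 W=0
Step 3 [NS]: N:empty,E:wait,S:empty,W:wait | queues: N=0 E=3 S=0 W=0
Step 4 [NS]: N:empty,E:wait,S:empty,W:wait | queues: N=0 E=3 S=0 W=0

N: empty
E: 1 3 6
S: empty
W: empty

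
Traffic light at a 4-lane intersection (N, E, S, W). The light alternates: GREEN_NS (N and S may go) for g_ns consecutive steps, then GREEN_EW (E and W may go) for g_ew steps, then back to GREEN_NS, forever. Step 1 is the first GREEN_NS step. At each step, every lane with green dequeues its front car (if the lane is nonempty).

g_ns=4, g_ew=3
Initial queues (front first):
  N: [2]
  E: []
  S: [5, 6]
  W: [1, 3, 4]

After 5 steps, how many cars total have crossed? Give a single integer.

Step 1 [NS]: N:car2-GO,E:wait,S:car5-GO,W:wait | queues: N=0 E=0 S=1 W=3
Step 2 [NS]: N:empty,E:wait,S:car6-GO,W:wait | queues: N=0 E=0 S=0 W=3
Step 3 [NS]: N:empty,E:wait,S:empty,W:wait | queues: N=0 E=0 S=0 W=3
Step 4 [NS]: N:empty,E:wait,S:empty,W:wait | queues: N=0 E=0 S=0 W=3
Step 5 [EW]: N:wait,E:empty,S:wait,W:car1-GO | queues: N=0 E=0 S=0 W=2
Cars crossed by step 5: 4

Answer: 4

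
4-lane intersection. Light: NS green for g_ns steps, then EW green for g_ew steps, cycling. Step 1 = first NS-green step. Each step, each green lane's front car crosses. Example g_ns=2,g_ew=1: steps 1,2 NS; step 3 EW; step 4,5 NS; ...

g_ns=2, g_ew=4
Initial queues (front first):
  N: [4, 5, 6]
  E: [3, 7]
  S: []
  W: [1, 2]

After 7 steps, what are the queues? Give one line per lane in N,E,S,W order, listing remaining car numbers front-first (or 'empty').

Step 1 [NS]: N:car4-GO,E:wait,S:empty,W:wait | queues: N=2 E=2 S=0 W=2
Step 2 [NS]: N:car5-GO,E:wait,S:empty,W:wait | queues: N=1 E=2 S=0 W=2
Step 3 [EW]: N:wait,E:car3-GO,S:wait,W:car1-GO | queues: N=1 E=1 S=0 W=1
Step 4 [EW]: N:wait,E:car7-GO,S:wait,W:car2-GO | queues: N=1 E=0 S=0 W=0
Step 5 [EW]: N:wait,E:empty,S:wait,W:empty | queues: N=1 E=0 S=0 W=0
Step 6 [EW]: N:wait,E:empty,S:wait,W:empty | queues: N=1 E=0 S=0 W=0
Step 7 [NS]: N:car6-GO,E:wait,S:empty,W:wait | queues: N=0 E=0 S=0 W=0

N: empty
E: empty
S: empty
W: empty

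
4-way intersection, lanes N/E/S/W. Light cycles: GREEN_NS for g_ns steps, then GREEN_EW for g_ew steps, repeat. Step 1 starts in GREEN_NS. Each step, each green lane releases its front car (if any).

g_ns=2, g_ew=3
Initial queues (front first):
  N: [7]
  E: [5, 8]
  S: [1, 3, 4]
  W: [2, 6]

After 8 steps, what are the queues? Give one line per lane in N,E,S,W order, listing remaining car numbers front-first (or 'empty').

Step 1 [NS]: N:car7-GO,E:wait,S:car1-GO,W:wait | queues: N=0 E=2 S=2 W=2
Step 2 [NS]: N:empty,E:wait,S:car3-GO,W:wait | queues: N=0 E=2 S=1 W=2
Step 3 [EW]: N:wait,E:car5-GO,S:wait,W:car2-GO | queues: N=0 E=1 S=1 W=1
Step 4 [EW]: N:wait,E:car8-GO,S:wait,W:car6-GO | queues: N=0 E=0 S=1 W=0
Step 5 [EW]: N:wait,E:empty,S:wait,W:empty | queues: N=0 E=0 S=1 W=0
Step 6 [NS]: N:empty,E:wait,S:car4-GO,W:wait | queues: N=0 E=0 S=0 W=0

N: empty
E: empty
S: empty
W: empty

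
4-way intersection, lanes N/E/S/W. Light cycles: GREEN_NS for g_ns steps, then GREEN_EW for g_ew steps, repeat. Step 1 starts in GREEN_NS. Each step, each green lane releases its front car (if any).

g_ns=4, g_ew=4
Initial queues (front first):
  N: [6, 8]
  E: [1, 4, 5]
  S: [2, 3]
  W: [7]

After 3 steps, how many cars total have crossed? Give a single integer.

Step 1 [NS]: N:car6-GO,E:wait,S:car2-GO,W:wait | queues: N=1 E=3 S=1 W=1
Step 2 [NS]: N:car8-GO,E:wait,S:car3-GO,W:wait | queues: N=0 E=3 S=0 W=1
Step 3 [NS]: N:empty,E:wait,S:empty,W:wait | queues: N=0 E=3 S=0 W=1
Cars crossed by step 3: 4

Answer: 4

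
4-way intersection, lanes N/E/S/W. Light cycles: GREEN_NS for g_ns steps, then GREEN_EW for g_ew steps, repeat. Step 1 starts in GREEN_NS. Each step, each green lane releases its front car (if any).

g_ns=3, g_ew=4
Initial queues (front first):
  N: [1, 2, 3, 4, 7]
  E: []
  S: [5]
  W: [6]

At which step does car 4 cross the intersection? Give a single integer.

Step 1 [NS]: N:car1-GO,E:wait,S:car5-GO,W:wait | queues: N=4 E=0 S=0 W=1
Step 2 [NS]: N:car2-GO,E:wait,S:empty,W:wait | queues: N=3 E=0 S=0 W=1
Step 3 [NS]: N:car3-GO,E:wait,S:empty,W:wait | queues: N=2 E=0 S=0 W=1
Step 4 [EW]: N:wait,E:empty,S:wait,W:car6-GO | queues: N=2 E=0 S=0 W=0
Step 5 [EW]: N:wait,E:empty,S:wait,W:empty | queues: N=2 E=0 S=0 W=0
Step 6 [EW]: N:wait,E:empty,S:wait,W:empty | queues: N=2 E=0 S=0 W=0
Step 7 [EW]: N:wait,E:empty,S:wait,W:empty | queues: N=2 E=0 S=0 W=0
Step 8 [NS]: N:car4-GO,E:wait,S:empty,W:wait | queues: N=1 E=0 S=0 W=0
Step 9 [NS]: N:car7-GO,E:wait,S:empty,W:wait | queues: N=0 E=0 S=0 W=0
Car 4 crosses at step 8

8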